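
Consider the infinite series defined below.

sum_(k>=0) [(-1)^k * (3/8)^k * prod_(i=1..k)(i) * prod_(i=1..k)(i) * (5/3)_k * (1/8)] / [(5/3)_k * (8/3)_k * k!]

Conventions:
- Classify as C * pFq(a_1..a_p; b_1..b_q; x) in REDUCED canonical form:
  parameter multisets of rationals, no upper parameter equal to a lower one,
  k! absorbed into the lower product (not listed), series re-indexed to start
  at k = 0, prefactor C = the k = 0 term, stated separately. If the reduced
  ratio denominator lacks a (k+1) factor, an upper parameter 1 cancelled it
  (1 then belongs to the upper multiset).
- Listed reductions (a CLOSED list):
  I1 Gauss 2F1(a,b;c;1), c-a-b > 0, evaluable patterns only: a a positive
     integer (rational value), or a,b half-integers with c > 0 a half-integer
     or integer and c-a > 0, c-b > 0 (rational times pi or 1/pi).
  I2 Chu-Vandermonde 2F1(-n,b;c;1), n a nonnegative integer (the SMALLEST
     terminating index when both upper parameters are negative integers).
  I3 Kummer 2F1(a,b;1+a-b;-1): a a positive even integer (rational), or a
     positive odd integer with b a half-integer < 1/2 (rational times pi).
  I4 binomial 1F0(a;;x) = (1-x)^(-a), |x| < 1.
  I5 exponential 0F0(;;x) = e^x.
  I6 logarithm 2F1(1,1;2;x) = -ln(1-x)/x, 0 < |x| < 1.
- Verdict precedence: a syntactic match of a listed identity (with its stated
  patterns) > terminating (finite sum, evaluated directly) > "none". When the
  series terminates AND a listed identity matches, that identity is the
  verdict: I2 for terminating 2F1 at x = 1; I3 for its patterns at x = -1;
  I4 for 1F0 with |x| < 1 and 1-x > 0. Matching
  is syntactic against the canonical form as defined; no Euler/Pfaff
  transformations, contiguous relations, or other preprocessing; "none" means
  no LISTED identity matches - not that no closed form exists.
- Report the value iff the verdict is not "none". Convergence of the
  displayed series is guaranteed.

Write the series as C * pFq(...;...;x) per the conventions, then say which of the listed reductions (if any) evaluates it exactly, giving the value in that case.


Reduced: x = -3/8, 2F1, upper = {1, 1}, lower = {8/3}, C = 1/8. Verdict: none - this 2F1 at x = -3/8 matches no listed pattern, and upper {1, 1} holds no stopper.

Structural cue: t_0 being 1/8, the (-1)^k factor (C = 1/8, x = -3/8) folds into the argument's sign.
Step ratio: r(k) = (-3/8) * (k+1) (k+1) / [(k+8/3) (k+1)] - rational; roots negated = parameters, x = (-3/8), C = 1/8.


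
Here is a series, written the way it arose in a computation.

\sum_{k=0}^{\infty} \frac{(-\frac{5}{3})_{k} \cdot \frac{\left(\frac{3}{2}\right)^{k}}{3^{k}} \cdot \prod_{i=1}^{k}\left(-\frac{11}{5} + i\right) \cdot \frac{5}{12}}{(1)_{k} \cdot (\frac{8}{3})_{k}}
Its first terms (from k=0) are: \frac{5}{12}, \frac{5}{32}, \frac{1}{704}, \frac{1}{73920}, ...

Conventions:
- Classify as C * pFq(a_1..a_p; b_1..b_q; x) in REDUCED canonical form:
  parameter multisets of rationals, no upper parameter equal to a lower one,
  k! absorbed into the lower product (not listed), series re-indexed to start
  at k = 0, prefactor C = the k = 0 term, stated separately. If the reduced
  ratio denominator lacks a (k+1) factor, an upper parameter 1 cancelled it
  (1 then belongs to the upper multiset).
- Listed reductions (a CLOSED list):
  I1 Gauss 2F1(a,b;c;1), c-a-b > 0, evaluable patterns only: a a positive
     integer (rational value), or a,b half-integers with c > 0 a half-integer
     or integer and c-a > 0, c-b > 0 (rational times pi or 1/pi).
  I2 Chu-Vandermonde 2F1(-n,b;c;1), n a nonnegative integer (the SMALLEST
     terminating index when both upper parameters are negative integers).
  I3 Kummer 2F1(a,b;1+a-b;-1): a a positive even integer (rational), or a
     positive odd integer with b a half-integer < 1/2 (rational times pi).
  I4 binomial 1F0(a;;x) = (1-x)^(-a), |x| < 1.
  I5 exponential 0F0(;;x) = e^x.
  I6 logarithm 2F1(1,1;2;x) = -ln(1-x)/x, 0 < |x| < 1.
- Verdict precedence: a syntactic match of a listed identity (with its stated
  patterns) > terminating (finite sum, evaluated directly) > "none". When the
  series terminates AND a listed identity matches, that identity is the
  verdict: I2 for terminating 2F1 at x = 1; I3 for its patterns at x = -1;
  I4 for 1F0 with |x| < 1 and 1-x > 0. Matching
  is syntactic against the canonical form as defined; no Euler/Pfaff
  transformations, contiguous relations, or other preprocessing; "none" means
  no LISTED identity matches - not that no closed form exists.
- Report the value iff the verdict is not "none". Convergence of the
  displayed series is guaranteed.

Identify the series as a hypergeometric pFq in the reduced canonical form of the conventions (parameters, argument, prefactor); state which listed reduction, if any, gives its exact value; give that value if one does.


At argument \frac{1}{2}: a 2F1 with upper {-\frac{5}{3}, -\frac{6}{5}}, lower {\frac{8}{3}}, scaled by C = \frac{5}{12}. Verdict: no listed reduction: x = \frac{1}{2} and upper {-\frac{5}{3}, -\frac{6}{5}} fail every I1-I6 pattern.

Key step: t_0 being \frac{5}{12}, (1)_k (prefactor 5/12) is k! itself.
Step ratio: r(k) = \frac{1}{2} * (k-\frac{5}{3}) (k-\frac{6}{5}) / [(k+\frac{8}{3}) (k+1)] - rational in k, leading ratio \frac{1}{2}; with t_0 = \frac{5}{12}, classification follows.


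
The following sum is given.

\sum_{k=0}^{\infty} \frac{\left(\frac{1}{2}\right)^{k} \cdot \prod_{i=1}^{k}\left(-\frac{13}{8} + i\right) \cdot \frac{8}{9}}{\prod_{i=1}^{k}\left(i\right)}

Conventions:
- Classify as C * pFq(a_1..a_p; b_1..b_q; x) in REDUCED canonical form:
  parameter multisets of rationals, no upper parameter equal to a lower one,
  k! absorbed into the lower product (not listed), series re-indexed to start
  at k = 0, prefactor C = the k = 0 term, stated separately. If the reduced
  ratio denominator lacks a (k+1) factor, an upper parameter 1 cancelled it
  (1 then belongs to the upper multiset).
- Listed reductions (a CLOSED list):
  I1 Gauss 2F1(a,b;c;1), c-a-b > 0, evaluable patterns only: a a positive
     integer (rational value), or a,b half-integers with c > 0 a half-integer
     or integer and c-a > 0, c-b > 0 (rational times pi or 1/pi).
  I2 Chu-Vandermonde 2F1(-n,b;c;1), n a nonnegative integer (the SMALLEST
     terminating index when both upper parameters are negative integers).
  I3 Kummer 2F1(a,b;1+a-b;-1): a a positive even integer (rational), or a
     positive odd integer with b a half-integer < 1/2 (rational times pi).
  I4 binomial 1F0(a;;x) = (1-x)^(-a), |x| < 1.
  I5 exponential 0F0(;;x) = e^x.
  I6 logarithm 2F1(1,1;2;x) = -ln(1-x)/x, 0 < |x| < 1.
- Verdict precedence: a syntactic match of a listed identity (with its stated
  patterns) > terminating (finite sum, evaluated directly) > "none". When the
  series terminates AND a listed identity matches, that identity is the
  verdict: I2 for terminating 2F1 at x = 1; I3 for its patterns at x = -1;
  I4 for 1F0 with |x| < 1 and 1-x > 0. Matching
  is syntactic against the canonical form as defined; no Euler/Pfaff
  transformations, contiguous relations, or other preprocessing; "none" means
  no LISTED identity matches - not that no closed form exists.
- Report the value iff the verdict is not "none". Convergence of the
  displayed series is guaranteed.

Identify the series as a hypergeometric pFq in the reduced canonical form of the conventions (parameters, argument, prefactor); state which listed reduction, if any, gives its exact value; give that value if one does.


Classification (C = \frac{8}{9}): 1F0 with upper {-\frac{5}{8}}, lower {-}, argument x = \frac{1}{2}. Verdict: the I4 binomial reduction matches (the 1F0 binomial series: exponent 5/8, x = \frac{1}{2}). Value: \frac{8}{9} \cdot \left(\frac{1}{2}\right)^{\frac{5}{8}}.

The tell: from the first term \frac{8}{9}: the running product (prefactor 8/9) telescopes to a rising factorial.
Term ratio: r(k) = \frac{1}{2} * (k-\frac{5}{8}) / [(k+1)] - rational in k, leading ratio \frac{1}{2}; with t_0 = \frac{8}{9}, classification follows.


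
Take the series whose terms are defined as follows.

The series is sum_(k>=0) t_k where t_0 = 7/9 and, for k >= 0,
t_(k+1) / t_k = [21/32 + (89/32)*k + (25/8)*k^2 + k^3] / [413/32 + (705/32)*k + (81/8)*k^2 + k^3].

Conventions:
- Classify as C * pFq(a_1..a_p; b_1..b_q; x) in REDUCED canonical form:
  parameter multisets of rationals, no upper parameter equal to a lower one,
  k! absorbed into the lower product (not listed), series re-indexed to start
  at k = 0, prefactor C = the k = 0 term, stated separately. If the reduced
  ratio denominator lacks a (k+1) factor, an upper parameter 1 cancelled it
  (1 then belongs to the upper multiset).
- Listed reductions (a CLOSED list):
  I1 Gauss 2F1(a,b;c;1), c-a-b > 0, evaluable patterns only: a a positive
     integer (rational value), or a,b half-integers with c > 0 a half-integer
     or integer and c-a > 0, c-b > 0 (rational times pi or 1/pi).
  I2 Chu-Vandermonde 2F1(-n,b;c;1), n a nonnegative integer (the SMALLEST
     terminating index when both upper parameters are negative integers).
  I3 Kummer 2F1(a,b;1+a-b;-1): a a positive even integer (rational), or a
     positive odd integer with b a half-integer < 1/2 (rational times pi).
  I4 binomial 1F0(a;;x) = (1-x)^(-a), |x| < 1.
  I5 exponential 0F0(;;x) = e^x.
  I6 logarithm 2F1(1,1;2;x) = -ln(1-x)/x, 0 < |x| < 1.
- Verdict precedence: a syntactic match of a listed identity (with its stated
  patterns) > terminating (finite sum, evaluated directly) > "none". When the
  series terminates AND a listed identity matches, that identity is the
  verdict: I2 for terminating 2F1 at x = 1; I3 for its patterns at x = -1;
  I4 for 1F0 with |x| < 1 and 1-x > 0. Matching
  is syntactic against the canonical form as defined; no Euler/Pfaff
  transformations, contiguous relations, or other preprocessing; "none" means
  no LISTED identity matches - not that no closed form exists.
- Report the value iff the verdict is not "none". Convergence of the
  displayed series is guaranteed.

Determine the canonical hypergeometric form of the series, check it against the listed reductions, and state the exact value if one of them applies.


Prefactor 7/9, argument 1: 2F1 with upper {3/8, 1} over lower {59/8}. Verdict (x = 1): the Gauss summation I1 applies (x = 1: the Gamma ratio telescopes since c-a-b = 6 > 0 and a = 1 in Z>0). Sum: 119/144.

Key observation: with t_0 = 7/9, the parameter 7/4 appears in both the upper and lower lists and cancels.
Step ratio: r(k) = 1 * (k+3/8) (k+1) / [(k+59/8) (k+1)] - rational in k, leading ratio 1; with t_0 = 7/9, classification follows.


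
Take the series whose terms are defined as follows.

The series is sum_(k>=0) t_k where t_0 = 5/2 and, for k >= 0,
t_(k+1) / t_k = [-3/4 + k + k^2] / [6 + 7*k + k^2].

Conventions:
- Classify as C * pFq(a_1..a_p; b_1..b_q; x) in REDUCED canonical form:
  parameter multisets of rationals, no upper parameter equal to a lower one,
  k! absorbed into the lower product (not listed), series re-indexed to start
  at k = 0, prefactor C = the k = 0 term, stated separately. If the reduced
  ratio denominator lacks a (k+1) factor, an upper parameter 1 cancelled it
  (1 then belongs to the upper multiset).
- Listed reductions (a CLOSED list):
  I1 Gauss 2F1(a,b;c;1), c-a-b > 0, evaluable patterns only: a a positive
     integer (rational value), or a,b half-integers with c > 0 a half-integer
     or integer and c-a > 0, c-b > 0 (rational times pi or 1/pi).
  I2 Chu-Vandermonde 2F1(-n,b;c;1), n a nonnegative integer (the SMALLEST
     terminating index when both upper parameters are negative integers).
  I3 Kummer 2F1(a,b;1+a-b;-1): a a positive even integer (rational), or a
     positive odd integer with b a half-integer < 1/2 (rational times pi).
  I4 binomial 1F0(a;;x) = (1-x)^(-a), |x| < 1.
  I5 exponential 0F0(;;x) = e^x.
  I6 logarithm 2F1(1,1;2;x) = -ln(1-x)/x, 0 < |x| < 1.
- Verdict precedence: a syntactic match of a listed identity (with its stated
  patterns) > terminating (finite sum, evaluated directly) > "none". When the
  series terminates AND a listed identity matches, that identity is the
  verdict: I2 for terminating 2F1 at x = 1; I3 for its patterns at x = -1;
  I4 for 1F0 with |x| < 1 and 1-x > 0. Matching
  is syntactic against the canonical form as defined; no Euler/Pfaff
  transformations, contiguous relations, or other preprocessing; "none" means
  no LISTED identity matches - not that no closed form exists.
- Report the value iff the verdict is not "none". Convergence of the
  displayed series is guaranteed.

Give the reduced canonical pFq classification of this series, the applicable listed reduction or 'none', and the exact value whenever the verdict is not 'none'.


With C = 5/2: the canonical form is 2F1(-1/2, 3/2; 6; 1). Verdict: Gauss's theorem I1 (half-integer case) matches (x = 1; upper {-1/2, 3/2} half-integers, c = 6 in the evaluable pattern). Sum: (32768/4851) / pi.

Key observation: t_0 being 5/2, factor the ratio over Q (prefactor 5/2): negated roots = parameters.
Adjacent-term ratio: r(k) = 1 * (k-1/2) (k+3/2) / [(k+6) (k+1)] ; factor over Q: parameters, x = 1, and C = 5/2.


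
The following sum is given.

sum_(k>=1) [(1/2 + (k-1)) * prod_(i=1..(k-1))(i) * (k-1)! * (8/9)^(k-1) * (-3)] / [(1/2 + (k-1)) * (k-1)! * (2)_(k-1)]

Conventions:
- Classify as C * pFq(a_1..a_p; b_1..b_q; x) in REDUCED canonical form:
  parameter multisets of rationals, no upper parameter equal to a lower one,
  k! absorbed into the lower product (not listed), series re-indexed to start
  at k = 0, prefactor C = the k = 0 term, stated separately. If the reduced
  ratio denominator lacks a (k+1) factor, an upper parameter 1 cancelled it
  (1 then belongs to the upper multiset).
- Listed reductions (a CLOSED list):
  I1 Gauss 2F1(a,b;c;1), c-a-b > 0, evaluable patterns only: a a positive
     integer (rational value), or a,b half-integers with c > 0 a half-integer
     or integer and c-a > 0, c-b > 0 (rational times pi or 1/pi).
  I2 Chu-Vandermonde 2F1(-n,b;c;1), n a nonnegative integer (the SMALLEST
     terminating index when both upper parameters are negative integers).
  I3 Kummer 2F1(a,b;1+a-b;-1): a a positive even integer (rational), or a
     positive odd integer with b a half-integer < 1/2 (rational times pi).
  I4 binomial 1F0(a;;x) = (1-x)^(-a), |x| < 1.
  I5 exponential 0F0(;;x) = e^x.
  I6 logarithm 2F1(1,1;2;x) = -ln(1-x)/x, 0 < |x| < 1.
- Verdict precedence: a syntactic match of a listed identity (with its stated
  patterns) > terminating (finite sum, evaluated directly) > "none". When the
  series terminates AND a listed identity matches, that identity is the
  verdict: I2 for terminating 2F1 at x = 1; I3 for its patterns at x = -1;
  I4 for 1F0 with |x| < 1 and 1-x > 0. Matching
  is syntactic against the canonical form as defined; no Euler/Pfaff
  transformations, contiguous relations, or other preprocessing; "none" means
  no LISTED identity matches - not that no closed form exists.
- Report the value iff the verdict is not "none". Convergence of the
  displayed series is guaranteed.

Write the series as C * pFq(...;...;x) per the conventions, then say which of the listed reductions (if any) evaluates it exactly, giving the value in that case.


Key observation: x = (8/9) and the running product (C = -3, x = 8/9) telescopes to a rising factorial.
Adjacent-term ratio: r(k) = (8/9) * (k+1) (k+1) / [(k+2) (k+1)] ; factor over Q: parameters, x = (8/9), and C = -3.

Prefactor -3, argument 8/9: 2F1 with upper {1, 1} over lower {2}. Verdict at x = 8/9: the logarithmic series (I6) matches (the logarithm: parameters (1,1;2), x = 8/9). Exact value: (27/8) * ln(1/9).


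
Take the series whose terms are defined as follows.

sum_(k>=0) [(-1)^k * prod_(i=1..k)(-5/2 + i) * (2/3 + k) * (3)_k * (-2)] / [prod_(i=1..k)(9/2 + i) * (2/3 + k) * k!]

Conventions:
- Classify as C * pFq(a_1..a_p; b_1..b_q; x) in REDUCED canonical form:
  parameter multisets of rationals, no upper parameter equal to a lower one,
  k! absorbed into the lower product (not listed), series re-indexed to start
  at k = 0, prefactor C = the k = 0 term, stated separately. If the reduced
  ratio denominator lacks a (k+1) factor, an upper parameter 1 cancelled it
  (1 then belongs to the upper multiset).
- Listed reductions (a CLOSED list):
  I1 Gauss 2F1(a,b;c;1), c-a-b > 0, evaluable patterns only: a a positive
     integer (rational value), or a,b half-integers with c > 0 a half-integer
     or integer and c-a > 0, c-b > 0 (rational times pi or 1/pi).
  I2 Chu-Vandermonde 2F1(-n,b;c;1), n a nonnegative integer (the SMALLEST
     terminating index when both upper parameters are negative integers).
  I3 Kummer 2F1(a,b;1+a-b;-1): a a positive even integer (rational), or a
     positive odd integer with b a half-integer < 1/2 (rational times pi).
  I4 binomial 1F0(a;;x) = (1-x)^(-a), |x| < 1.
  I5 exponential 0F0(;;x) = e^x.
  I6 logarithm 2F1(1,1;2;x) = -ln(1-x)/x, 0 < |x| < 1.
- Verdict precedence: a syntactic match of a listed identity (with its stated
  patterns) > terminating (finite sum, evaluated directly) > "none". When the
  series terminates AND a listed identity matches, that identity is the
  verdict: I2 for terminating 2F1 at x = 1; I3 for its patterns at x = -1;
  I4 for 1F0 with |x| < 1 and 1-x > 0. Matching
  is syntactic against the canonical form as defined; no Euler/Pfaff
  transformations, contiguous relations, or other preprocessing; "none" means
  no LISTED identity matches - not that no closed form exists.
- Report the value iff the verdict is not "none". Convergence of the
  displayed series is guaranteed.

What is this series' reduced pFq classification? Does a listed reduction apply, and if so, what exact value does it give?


Reduced: x = -1, 2F1, upper = {-3/2, 3}, lower = {11/2}, C = -2. Verdict: this is Kummer's theorem (I3) (x = -1; c = 11/2 equals 1+a-b for upper {-3/2, 3}: listed pattern). Value: (-315/256) * pi.

Key observation: t_0 being -2, the factor k + 2/3 cancels (top and bottom), leaving prefactor -2.
Consecutive-term ratio: r(k) = (-1) * (k-3/2) (k+3) / [(k+11/2) (k+1)] - rational in k. x = (-1); t_0 = -2; negate the roots.


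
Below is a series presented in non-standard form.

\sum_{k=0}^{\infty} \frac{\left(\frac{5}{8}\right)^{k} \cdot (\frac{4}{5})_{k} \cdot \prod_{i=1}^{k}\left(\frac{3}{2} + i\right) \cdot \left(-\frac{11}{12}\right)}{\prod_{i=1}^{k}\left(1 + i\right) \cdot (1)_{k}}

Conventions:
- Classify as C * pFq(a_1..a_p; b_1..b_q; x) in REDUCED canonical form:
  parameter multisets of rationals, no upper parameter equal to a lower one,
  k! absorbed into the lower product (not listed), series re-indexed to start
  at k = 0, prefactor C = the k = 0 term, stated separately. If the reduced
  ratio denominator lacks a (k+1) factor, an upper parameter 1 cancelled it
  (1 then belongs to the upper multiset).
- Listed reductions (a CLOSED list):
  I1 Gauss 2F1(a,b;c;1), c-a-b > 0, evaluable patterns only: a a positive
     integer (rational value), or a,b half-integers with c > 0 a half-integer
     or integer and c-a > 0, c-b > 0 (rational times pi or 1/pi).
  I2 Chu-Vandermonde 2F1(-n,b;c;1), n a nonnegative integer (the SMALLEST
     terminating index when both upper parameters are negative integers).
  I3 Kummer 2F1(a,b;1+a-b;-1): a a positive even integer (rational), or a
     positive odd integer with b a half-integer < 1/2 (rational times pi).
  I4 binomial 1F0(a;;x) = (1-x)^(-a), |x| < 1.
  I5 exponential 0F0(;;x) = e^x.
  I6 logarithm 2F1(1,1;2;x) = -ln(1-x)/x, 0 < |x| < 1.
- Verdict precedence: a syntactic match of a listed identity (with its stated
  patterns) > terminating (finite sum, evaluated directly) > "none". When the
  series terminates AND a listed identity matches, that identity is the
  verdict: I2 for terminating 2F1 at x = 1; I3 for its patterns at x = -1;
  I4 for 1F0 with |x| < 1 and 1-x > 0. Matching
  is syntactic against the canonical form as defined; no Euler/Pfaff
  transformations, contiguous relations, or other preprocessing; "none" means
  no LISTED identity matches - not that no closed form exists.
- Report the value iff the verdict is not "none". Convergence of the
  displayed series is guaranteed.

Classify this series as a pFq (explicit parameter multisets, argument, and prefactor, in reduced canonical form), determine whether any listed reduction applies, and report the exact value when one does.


First insight: t_0 being -\frac{11}{12}, (1)_k (C = -11/12, x = 5/8) is k! itself.
Adjacent-term ratio: r(k) = \frac{5}{8} * (k+\frac{4}{5}) (k+\frac{5}{2}) / [(k+2) (k+1)] - poly over poly, x = \frac{5}{8} from leading terms; C = -\frac{11}{12} at k = 0.

With C = -\frac{11}{12}: the canonical form is 2F1(\frac{4}{5}, \frac{5}{2}; 2; \frac{5}{8}). Verdict: none - at argument \frac{5}{8} the multisets {\frac{4}{5}, \frac{5}{2}} ; {2} match no listed identity.


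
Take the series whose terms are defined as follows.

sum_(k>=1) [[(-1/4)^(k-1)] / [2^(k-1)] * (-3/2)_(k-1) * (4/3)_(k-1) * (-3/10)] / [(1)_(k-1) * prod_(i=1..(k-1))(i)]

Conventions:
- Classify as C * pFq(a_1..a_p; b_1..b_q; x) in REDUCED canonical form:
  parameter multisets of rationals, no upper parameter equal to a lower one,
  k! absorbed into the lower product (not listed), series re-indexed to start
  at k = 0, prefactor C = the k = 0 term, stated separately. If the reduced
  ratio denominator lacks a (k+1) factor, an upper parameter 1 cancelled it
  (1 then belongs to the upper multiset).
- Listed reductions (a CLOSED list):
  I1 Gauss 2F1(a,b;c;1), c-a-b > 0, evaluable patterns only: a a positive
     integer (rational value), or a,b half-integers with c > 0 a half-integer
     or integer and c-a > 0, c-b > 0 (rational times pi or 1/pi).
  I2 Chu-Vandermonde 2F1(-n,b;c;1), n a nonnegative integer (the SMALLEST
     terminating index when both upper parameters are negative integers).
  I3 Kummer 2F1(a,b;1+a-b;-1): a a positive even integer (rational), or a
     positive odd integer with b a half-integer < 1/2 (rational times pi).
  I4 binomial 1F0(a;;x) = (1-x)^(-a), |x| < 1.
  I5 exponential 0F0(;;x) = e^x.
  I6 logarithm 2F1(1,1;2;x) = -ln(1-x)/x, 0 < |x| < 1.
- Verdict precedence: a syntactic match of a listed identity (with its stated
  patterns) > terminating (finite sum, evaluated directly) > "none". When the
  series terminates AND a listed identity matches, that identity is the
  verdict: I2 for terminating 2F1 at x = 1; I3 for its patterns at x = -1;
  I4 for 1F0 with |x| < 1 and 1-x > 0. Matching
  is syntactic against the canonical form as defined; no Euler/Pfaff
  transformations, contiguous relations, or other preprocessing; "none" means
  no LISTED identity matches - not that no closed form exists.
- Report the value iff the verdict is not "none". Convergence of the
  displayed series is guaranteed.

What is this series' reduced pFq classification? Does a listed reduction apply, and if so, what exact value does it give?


This is -3/10 * 2F1(-3/2, 4/3; 1; -1/8) in reduced canonical form. Verdict: none. A 2F1 with upper {-3/2, 4/3} fits none of I1-I6 at x = -1/8; the sum runs forever.

Key observation: from the first term -3/10: the lower running product (prefactor -3/10) is a rising factorial.
Ratio: r(k) = (-1/8) * (k-3/2) (k+4/3) / [(k+1) (k+1)] - rational in k, leading ratio (-1/8); with t_0 = -3/10, classification follows.


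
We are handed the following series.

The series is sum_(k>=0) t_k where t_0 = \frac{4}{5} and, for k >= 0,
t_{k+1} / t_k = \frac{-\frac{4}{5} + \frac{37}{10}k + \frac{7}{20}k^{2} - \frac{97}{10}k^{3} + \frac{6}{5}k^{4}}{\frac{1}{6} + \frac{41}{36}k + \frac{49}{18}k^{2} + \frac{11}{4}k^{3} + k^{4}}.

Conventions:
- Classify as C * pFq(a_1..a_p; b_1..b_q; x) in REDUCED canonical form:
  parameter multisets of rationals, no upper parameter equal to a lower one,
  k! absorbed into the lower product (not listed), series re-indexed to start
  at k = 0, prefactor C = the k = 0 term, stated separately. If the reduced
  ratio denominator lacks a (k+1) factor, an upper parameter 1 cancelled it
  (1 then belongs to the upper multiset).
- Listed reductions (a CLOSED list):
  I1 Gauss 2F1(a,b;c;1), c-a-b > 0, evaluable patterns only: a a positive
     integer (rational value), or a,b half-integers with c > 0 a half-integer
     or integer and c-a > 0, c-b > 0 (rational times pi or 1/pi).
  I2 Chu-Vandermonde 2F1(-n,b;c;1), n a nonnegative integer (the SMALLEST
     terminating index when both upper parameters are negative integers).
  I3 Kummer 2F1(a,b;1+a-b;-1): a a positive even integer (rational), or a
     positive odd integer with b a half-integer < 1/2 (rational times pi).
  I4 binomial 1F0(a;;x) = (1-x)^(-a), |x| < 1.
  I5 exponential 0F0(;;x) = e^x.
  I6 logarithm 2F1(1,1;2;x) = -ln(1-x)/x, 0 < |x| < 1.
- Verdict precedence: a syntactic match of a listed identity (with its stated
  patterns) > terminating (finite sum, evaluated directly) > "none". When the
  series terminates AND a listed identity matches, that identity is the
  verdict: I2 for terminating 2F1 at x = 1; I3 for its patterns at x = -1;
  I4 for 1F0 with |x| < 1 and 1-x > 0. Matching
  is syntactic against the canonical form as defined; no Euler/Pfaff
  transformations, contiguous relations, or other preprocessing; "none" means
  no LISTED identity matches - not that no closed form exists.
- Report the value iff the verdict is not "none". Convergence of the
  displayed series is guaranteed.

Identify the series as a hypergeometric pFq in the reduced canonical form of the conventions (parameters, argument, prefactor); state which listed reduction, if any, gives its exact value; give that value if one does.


The tell: t_0 being \frac{4}{5}, roots of the ratio polynomials (C = 4/5) are the negated parameters.
Ratio: r(k) = \frac{6}{5} * (k-8) (k-\frac{1}{2}) (k-\frac{1}{4}) / [(k+\frac{1}{3}) (k+\frac{3}{4}) (k+1)] - rational in k. x = \frac{6}{5}; t_0 = \frac{4}{5}; negate the roots.

With C = \frac{4}{5}: the canonical form is 3F2(-8, -\frac{1}{2}, -\frac{1}{4}; \frac{1}{3}, \frac{3}{4}; \frac{6}{5}). Verdict: terminating (-8 upstairs). 9 nonzero terms in all; added directly. Hence: -\frac{426580639227797}{242152625000000}.


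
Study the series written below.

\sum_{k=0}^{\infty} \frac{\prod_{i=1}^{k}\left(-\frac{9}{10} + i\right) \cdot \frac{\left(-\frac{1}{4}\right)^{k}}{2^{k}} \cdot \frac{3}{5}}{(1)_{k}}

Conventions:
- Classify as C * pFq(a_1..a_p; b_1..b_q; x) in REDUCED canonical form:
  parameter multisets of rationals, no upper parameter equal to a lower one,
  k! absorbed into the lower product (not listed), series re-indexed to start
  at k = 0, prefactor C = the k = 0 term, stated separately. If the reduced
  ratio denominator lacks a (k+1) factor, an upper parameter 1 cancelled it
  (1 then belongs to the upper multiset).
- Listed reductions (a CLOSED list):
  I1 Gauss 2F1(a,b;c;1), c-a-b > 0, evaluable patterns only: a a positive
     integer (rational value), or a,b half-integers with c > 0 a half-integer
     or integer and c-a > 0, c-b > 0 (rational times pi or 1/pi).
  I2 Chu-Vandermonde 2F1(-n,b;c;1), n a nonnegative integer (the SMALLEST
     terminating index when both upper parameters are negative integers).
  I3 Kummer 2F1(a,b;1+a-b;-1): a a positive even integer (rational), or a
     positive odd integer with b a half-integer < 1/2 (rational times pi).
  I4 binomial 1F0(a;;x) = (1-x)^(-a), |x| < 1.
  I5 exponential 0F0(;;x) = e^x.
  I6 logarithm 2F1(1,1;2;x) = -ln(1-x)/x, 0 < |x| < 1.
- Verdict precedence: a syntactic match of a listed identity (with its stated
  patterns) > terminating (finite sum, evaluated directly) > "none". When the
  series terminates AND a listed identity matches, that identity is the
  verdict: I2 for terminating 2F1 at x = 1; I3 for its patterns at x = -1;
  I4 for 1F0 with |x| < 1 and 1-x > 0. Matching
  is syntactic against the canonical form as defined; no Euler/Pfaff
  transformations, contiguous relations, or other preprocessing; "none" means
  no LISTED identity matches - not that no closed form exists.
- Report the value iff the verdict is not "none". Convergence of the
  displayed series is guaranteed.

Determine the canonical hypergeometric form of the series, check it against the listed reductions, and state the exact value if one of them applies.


Classification (C = \frac{3}{5}): 1F0 with upper {\frac{1}{10}}, lower {-}, argument x = -\frac{1}{8}. Verdict: the binomial series (I4) fires (the 1F0 binomial series: exponent -1/10, x = -\frac{1}{8}). Hence: \frac{3}{5} \cdot \left(\frac{9}{8}\right)^{-\frac{1}{10}}.

Key observation: t_0 = \frac{3}{5} here, and the running product (prefactor 3/5) telescopes to a rising factorial.
Ratio: r(k) = -\frac{1}{8} * (k+\frac{1}{10}) / [(k+1)] - poly over poly, x = -\frac{1}{8} from leading terms; C = \frac{3}{5} at k = 0.


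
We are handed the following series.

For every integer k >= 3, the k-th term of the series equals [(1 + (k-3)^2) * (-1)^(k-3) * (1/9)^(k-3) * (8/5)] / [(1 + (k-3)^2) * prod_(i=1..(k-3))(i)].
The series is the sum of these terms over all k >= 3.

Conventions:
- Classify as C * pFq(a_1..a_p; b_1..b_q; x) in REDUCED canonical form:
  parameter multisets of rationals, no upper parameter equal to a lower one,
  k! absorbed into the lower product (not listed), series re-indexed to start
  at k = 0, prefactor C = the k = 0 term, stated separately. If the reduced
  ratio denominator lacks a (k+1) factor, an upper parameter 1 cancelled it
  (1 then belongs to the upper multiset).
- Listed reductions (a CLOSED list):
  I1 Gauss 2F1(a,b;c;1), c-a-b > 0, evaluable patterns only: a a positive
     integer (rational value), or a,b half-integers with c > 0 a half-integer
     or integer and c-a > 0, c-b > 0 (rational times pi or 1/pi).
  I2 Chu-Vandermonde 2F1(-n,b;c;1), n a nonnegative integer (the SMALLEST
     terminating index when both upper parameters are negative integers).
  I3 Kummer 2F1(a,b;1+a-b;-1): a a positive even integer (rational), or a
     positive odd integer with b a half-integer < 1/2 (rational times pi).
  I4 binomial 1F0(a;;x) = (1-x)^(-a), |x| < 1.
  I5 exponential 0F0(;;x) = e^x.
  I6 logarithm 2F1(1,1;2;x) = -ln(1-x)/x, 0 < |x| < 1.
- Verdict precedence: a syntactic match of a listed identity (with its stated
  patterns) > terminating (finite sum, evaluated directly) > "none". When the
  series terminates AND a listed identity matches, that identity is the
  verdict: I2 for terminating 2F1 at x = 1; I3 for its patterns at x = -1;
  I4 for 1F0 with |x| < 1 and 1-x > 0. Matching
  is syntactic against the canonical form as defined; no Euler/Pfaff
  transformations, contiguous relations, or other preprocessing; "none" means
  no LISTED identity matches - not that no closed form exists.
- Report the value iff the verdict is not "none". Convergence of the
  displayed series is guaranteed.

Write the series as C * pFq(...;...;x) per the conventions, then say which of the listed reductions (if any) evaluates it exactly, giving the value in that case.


The series (x = -1/9) is 0F0: upper {-}, lower {-}, prefactor 8/5. Verdict: the I5 exponential reduction applies (the 0F0 exponential series at x = -1/9). Exact value: (8/5) * e^(-1/9).

First insight: x = (-1/9) and the factor k^2 + 1 cancels (top and bottom), leaving C = 8/5, x = -1/9.
Adjacent-term ratio: r(k) = (-1/9) * 1 / [(k+1)] - rational in k. x = (-1/9); t_0 = 8/5; negate the roots.


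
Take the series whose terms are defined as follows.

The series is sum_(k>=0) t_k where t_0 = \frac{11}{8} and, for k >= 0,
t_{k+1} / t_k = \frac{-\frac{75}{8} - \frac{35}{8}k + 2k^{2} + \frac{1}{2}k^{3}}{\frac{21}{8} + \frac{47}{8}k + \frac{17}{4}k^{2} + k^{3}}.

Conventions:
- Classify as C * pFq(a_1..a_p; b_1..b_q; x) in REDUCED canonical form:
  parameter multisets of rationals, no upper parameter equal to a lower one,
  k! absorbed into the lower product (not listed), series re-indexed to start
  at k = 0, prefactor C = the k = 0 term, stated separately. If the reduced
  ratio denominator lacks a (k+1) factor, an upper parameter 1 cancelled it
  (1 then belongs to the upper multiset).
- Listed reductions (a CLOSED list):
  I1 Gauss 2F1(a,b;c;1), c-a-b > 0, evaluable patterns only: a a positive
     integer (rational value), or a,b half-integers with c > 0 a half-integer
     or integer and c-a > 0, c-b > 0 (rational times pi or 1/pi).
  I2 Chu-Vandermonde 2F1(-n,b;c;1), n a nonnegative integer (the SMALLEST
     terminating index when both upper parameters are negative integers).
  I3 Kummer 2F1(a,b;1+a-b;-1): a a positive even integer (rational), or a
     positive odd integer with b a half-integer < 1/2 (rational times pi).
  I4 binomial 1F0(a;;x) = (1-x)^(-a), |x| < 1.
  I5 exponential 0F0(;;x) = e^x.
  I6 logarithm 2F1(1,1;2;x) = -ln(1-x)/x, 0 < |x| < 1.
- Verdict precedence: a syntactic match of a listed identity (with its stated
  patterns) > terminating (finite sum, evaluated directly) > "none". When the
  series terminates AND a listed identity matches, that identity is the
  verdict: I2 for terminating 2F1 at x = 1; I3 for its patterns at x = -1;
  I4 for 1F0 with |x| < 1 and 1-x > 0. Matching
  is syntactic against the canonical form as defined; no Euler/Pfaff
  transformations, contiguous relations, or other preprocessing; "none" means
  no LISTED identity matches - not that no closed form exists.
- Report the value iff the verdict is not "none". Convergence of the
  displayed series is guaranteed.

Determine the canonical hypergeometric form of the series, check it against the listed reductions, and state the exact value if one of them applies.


The series (x = \frac{1}{2}) is 2F1: upper {-\frac{5}{2}, 5}, lower {\frac{7}{4}}, prefactor \frac{11}{8}. Verdict: none - this 2F1 at x = \frac{1}{2} matches no listed pattern, and upper {-\frac{5}{2}, 5} holds no stopper.

Key step: t_0 being \frac{11}{8}, the expanded ratio factors over Q; prefactor 11/8, roots give parameters.
Ratio: r(k) = \frac{1}{2} * (k-\frac{5}{2}) (k+5) / [(k+\frac{7}{4}) (k+1)] ; factor over Q: parameters, x = \frac{1}{2}, and C = \frac{11}{8}.


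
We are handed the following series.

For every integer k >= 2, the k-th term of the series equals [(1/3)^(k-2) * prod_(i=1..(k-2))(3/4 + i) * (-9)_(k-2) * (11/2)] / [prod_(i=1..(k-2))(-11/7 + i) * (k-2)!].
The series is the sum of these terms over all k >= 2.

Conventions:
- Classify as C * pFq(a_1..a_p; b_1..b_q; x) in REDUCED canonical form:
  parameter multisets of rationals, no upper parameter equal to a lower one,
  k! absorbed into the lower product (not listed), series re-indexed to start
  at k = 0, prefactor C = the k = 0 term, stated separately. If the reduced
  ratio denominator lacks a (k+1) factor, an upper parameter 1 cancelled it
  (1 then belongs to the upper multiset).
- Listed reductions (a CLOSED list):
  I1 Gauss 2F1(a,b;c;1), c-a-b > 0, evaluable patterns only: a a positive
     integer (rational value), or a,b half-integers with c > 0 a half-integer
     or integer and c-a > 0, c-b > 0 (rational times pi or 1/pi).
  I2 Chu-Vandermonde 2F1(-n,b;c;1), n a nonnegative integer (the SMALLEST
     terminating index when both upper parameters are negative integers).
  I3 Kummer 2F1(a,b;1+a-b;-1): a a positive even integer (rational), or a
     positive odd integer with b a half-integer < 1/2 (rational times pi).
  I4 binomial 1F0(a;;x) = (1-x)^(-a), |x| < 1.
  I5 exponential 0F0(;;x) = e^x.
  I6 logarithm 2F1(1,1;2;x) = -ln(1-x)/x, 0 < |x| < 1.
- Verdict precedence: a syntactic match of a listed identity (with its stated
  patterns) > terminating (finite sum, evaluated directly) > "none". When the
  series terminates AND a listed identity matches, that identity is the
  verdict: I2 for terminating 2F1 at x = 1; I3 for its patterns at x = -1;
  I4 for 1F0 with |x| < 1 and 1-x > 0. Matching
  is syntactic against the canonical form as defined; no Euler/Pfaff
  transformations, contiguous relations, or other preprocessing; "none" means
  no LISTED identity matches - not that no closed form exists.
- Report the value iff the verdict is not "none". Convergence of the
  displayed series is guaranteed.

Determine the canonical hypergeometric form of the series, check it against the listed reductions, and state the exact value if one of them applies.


Prefactor 11/2, argument 1/3: 2F1 with upper {-9, 7/4} over lower {-4/7}. Verdict: terminating - upper -9 stops the sum at k = 9; the 10 terms are added exactly. Its exact value is -7407783544588537/928155049132032.

The tell: x = (1/3) and the lower running product (C = 11/2) is a rising factorial.
Adjacent-term ratio: r(k) = (1/3) * (k-9) (k+7/4) / [(k-4/7) (k+1)] - rational in k. x = (1/3); t_0 = 11/2; negate the roots.


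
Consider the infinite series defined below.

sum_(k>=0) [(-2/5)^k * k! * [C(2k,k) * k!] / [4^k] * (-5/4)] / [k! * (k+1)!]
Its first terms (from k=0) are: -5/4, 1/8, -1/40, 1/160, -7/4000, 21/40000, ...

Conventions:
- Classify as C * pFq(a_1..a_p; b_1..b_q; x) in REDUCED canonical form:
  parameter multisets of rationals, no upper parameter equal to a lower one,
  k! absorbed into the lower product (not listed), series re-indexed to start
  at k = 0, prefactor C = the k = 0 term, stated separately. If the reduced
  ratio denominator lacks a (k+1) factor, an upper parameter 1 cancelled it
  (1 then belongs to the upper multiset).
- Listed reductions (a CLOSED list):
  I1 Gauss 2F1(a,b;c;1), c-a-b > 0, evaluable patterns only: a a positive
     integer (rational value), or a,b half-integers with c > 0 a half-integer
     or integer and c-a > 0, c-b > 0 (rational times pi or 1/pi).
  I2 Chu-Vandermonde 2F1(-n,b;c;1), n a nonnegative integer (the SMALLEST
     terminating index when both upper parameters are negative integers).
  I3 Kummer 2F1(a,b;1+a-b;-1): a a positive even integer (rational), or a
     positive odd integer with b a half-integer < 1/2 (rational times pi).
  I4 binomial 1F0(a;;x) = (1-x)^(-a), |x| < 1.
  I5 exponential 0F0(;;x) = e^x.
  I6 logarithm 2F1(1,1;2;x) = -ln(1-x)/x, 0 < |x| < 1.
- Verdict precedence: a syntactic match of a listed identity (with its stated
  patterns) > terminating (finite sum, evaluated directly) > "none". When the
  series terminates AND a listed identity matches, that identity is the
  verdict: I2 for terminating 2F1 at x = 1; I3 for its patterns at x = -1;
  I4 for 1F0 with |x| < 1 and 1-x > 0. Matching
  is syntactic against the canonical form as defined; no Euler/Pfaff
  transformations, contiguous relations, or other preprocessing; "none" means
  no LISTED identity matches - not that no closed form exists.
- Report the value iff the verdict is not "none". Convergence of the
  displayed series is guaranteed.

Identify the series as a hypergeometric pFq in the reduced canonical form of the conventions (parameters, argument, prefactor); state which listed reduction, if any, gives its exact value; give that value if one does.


x = -2/5 here; the reduced form reads 2F1, upper {1/2, 1}, lower {2}, C = -5/4. Verdict: none. Every listed pattern misses the 2F1 form at -2/5, upper {1/2, 1}.

Key step: t_0 = -5/4 here, and the denominator's factorial ratio (C = -5/4, x = -2/5) is a lower Pochhammer.
Consecutive-term ratio: r(k) = (-2/5) * (k+1/2) (k+1) / [(k+2) (k+1)] - rational in k. x = (-2/5); t_0 = -5/4; negate the roots.


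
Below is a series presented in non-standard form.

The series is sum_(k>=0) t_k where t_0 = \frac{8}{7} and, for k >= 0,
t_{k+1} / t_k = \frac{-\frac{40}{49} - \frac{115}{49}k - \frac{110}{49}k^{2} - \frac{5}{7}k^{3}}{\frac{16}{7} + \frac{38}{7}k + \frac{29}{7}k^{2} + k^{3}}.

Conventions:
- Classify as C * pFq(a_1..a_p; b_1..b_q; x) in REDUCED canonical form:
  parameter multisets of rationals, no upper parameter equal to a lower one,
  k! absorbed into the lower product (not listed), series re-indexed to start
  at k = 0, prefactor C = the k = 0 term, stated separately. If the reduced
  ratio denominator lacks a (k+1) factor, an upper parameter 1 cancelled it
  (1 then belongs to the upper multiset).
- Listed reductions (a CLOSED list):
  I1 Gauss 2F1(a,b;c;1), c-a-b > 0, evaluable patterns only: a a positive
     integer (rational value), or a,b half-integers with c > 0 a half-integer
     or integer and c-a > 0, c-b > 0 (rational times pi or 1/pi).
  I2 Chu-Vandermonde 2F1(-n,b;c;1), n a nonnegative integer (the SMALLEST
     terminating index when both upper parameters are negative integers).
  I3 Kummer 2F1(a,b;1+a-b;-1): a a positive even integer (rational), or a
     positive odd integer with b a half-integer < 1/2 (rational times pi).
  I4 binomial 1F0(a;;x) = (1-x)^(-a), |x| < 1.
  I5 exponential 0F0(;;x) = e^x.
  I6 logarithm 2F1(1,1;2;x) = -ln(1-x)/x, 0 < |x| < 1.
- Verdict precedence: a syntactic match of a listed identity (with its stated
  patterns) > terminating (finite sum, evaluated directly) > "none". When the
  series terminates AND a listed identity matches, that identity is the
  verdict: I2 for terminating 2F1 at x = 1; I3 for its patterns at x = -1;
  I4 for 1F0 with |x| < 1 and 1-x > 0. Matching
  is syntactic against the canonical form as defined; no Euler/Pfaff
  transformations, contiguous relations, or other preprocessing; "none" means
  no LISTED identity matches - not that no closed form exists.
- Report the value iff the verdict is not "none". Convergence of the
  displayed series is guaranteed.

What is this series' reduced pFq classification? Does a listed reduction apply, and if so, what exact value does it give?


This is \frac{8}{7} * 2F1(1, 1; 2; -\frac{5}{7}) in reduced canonical form. Verdict: the I6 logarithm reduction fires (the logarithm: parameters (1,1;2), x = -\frac{5}{7}). Sum: \frac{8}{5} \cdot \ln\left(\frac{12}{7}\right).

First insight: t_0 being \frac{8}{7}, the expanded ratio factors over Q; C = 8/7, x = -5/7, roots give parameters.
Term ratio: r(k) = -\frac{5}{7} * (k+1) (k+1) / [(k+2) (k+1)] ; factor over Q: parameters, x = -\frac{5}{7}, and C = \frac{8}{7}.
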